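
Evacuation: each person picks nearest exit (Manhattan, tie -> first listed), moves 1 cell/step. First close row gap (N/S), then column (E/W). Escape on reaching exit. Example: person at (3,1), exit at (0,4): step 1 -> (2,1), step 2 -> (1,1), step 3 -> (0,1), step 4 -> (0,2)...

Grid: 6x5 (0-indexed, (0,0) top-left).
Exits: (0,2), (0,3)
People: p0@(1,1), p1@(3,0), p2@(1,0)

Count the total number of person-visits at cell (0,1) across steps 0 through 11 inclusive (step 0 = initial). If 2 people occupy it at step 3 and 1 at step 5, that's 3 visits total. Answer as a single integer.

Step 0: p0@(1,1) p1@(3,0) p2@(1,0) -> at (0,1): 0 [-], cum=0
Step 1: p0@(0,1) p1@(2,0) p2@(0,0) -> at (0,1): 1 [p0], cum=1
Step 2: p0@ESC p1@(1,0) p2@(0,1) -> at (0,1): 1 [p2], cum=2
Step 3: p0@ESC p1@(0,0) p2@ESC -> at (0,1): 0 [-], cum=2
Step 4: p0@ESC p1@(0,1) p2@ESC -> at (0,1): 1 [p1], cum=3
Step 5: p0@ESC p1@ESC p2@ESC -> at (0,1): 0 [-], cum=3
Total visits = 3

Answer: 3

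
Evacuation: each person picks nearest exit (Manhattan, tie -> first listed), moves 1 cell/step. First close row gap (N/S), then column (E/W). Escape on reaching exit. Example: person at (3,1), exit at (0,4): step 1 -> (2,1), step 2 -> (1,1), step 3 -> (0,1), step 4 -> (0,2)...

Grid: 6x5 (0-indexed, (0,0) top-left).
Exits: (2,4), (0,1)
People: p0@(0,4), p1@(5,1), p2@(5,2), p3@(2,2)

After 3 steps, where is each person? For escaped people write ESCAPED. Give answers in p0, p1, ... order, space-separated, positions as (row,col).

Step 1: p0:(0,4)->(1,4) | p1:(5,1)->(4,1) | p2:(5,2)->(4,2) | p3:(2,2)->(2,3)
Step 2: p0:(1,4)->(2,4)->EXIT | p1:(4,1)->(3,1) | p2:(4,2)->(3,2) | p3:(2,3)->(2,4)->EXIT
Step 3: p0:escaped | p1:(3,1)->(2,1) | p2:(3,2)->(2,2) | p3:escaped

ESCAPED (2,1) (2,2) ESCAPED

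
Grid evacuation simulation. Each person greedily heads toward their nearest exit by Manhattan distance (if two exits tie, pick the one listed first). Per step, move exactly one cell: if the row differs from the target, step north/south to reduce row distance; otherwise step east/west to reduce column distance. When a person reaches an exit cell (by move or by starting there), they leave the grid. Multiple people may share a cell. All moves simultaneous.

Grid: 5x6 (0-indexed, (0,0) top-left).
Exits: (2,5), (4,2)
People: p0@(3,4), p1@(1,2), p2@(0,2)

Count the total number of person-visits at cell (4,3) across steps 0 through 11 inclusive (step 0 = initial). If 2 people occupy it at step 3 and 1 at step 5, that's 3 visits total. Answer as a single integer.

Answer: 0

Derivation:
Step 0: p0@(3,4) p1@(1,2) p2@(0,2) -> at (4,3): 0 [-], cum=0
Step 1: p0@(2,4) p1@(2,2) p2@(1,2) -> at (4,3): 0 [-], cum=0
Step 2: p0@ESC p1@(3,2) p2@(2,2) -> at (4,3): 0 [-], cum=0
Step 3: p0@ESC p1@ESC p2@(3,2) -> at (4,3): 0 [-], cum=0
Step 4: p0@ESC p1@ESC p2@ESC -> at (4,3): 0 [-], cum=0
Total visits = 0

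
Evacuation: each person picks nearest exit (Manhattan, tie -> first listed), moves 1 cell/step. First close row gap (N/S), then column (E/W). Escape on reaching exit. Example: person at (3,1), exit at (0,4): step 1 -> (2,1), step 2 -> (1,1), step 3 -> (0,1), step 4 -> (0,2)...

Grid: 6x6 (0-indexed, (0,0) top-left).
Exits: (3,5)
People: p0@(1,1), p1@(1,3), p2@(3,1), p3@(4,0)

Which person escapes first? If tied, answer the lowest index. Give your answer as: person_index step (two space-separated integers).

Answer: 1 4

Derivation:
Step 1: p0:(1,1)->(2,1) | p1:(1,3)->(2,3) | p2:(3,1)->(3,2) | p3:(4,0)->(3,0)
Step 2: p0:(2,1)->(3,1) | p1:(2,3)->(3,3) | p2:(3,2)->(3,3) | p3:(3,0)->(3,1)
Step 3: p0:(3,1)->(3,2) | p1:(3,3)->(3,4) | p2:(3,3)->(3,4) | p3:(3,1)->(3,2)
Step 4: p0:(3,2)->(3,3) | p1:(3,4)->(3,5)->EXIT | p2:(3,4)->(3,5)->EXIT | p3:(3,2)->(3,3)
Step 5: p0:(3,3)->(3,4) | p1:escaped | p2:escaped | p3:(3,3)->(3,4)
Step 6: p0:(3,4)->(3,5)->EXIT | p1:escaped | p2:escaped | p3:(3,4)->(3,5)->EXIT
Exit steps: [6, 4, 4, 6]
First to escape: p1 at step 4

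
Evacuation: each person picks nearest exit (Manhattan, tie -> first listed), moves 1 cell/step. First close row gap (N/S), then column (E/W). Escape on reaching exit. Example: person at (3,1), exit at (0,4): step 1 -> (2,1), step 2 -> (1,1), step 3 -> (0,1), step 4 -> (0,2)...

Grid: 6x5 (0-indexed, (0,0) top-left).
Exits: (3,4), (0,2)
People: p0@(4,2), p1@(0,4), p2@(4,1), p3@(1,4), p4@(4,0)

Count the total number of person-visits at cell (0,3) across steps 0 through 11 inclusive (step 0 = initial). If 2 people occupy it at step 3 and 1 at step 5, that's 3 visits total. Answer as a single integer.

Step 0: p0@(4,2) p1@(0,4) p2@(4,1) p3@(1,4) p4@(4,0) -> at (0,3): 0 [-], cum=0
Step 1: p0@(3,2) p1@(0,3) p2@(3,1) p3@(2,4) p4@(3,0) -> at (0,3): 1 [p1], cum=1
Step 2: p0@(3,3) p1@ESC p2@(3,2) p3@ESC p4@(3,1) -> at (0,3): 0 [-], cum=1
Step 3: p0@ESC p1@ESC p2@(3,3) p3@ESC p4@(3,2) -> at (0,3): 0 [-], cum=1
Step 4: p0@ESC p1@ESC p2@ESC p3@ESC p4@(3,3) -> at (0,3): 0 [-], cum=1
Step 5: p0@ESC p1@ESC p2@ESC p3@ESC p4@ESC -> at (0,3): 0 [-], cum=1
Total visits = 1

Answer: 1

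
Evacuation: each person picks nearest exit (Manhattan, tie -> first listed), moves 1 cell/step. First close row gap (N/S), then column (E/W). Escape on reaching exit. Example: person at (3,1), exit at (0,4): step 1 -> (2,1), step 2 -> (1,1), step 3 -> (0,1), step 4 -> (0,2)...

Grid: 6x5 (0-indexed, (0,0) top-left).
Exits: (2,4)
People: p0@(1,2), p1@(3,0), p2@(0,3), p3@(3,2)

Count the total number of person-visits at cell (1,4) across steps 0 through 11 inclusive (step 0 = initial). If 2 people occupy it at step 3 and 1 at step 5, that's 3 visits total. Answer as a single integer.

Step 0: p0@(1,2) p1@(3,0) p2@(0,3) p3@(3,2) -> at (1,4): 0 [-], cum=0
Step 1: p0@(2,2) p1@(2,0) p2@(1,3) p3@(2,2) -> at (1,4): 0 [-], cum=0
Step 2: p0@(2,3) p1@(2,1) p2@(2,3) p3@(2,3) -> at (1,4): 0 [-], cum=0
Step 3: p0@ESC p1@(2,2) p2@ESC p3@ESC -> at (1,4): 0 [-], cum=0
Step 4: p0@ESC p1@(2,3) p2@ESC p3@ESC -> at (1,4): 0 [-], cum=0
Step 5: p0@ESC p1@ESC p2@ESC p3@ESC -> at (1,4): 0 [-], cum=0
Total visits = 0

Answer: 0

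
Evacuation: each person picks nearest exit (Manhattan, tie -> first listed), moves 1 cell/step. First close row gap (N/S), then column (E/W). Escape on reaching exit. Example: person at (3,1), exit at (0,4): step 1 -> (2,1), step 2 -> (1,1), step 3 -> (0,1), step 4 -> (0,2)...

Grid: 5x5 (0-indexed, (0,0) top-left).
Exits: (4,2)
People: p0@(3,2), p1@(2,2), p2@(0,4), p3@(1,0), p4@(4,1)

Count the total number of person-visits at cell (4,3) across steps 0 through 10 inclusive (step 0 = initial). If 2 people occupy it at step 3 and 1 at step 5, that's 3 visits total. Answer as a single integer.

Step 0: p0@(3,2) p1@(2,2) p2@(0,4) p3@(1,0) p4@(4,1) -> at (4,3): 0 [-], cum=0
Step 1: p0@ESC p1@(3,2) p2@(1,4) p3@(2,0) p4@ESC -> at (4,3): 0 [-], cum=0
Step 2: p0@ESC p1@ESC p2@(2,4) p3@(3,0) p4@ESC -> at (4,3): 0 [-], cum=0
Step 3: p0@ESC p1@ESC p2@(3,4) p3@(4,0) p4@ESC -> at (4,3): 0 [-], cum=0
Step 4: p0@ESC p1@ESC p2@(4,4) p3@(4,1) p4@ESC -> at (4,3): 0 [-], cum=0
Step 5: p0@ESC p1@ESC p2@(4,3) p3@ESC p4@ESC -> at (4,3): 1 [p2], cum=1
Step 6: p0@ESC p1@ESC p2@ESC p3@ESC p4@ESC -> at (4,3): 0 [-], cum=1
Total visits = 1

Answer: 1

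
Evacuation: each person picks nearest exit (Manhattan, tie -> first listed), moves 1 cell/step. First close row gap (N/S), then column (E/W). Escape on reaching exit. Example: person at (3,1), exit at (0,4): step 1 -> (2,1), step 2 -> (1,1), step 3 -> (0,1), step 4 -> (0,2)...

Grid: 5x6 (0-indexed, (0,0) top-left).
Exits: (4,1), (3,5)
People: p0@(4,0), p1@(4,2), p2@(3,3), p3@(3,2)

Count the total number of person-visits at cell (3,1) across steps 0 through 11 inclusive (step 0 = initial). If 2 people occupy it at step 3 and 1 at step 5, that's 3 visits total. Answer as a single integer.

Step 0: p0@(4,0) p1@(4,2) p2@(3,3) p3@(3,2) -> at (3,1): 0 [-], cum=0
Step 1: p0@ESC p1@ESC p2@(3,4) p3@(4,2) -> at (3,1): 0 [-], cum=0
Step 2: p0@ESC p1@ESC p2@ESC p3@ESC -> at (3,1): 0 [-], cum=0
Total visits = 0

Answer: 0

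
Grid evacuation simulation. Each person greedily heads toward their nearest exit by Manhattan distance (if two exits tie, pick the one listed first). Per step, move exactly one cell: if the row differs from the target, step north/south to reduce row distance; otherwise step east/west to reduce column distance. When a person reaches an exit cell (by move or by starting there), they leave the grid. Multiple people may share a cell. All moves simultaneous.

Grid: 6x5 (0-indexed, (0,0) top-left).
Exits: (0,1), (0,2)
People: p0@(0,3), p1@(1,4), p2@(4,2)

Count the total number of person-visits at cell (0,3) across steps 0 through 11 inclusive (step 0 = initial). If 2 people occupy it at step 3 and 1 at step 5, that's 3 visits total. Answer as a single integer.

Step 0: p0@(0,3) p1@(1,4) p2@(4,2) -> at (0,3): 1 [p0], cum=1
Step 1: p0@ESC p1@(0,4) p2@(3,2) -> at (0,3): 0 [-], cum=1
Step 2: p0@ESC p1@(0,3) p2@(2,2) -> at (0,3): 1 [p1], cum=2
Step 3: p0@ESC p1@ESC p2@(1,2) -> at (0,3): 0 [-], cum=2
Step 4: p0@ESC p1@ESC p2@ESC -> at (0,3): 0 [-], cum=2
Total visits = 2

Answer: 2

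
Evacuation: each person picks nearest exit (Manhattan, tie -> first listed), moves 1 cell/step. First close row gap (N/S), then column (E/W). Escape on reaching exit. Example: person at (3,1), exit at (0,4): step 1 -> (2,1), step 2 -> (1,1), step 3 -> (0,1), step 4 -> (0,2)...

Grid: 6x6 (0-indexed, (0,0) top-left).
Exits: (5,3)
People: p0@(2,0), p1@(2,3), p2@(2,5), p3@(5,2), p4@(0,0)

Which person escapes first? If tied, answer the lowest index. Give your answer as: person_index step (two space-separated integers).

Answer: 3 1

Derivation:
Step 1: p0:(2,0)->(3,0) | p1:(2,3)->(3,3) | p2:(2,5)->(3,5) | p3:(5,2)->(5,3)->EXIT | p4:(0,0)->(1,0)
Step 2: p0:(3,0)->(4,0) | p1:(3,3)->(4,3) | p2:(3,5)->(4,5) | p3:escaped | p4:(1,0)->(2,0)
Step 3: p0:(4,0)->(5,0) | p1:(4,3)->(5,3)->EXIT | p2:(4,5)->(5,5) | p3:escaped | p4:(2,0)->(3,0)
Step 4: p0:(5,0)->(5,1) | p1:escaped | p2:(5,5)->(5,4) | p3:escaped | p4:(3,0)->(4,0)
Step 5: p0:(5,1)->(5,2) | p1:escaped | p2:(5,4)->(5,3)->EXIT | p3:escaped | p4:(4,0)->(5,0)
Step 6: p0:(5,2)->(5,3)->EXIT | p1:escaped | p2:escaped | p3:escaped | p4:(5,0)->(5,1)
Step 7: p0:escaped | p1:escaped | p2:escaped | p3:escaped | p4:(5,1)->(5,2)
Step 8: p0:escaped | p1:escaped | p2:escaped | p3:escaped | p4:(5,2)->(5,3)->EXIT
Exit steps: [6, 3, 5, 1, 8]
First to escape: p3 at step 1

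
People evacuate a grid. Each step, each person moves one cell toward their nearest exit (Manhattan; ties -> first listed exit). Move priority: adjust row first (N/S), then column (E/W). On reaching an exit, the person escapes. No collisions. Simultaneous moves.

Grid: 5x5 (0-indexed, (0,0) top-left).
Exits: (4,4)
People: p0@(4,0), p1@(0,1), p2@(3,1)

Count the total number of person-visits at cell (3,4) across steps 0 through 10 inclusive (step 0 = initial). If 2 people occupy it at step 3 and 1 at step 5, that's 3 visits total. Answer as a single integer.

Answer: 0

Derivation:
Step 0: p0@(4,0) p1@(0,1) p2@(3,1) -> at (3,4): 0 [-], cum=0
Step 1: p0@(4,1) p1@(1,1) p2@(4,1) -> at (3,4): 0 [-], cum=0
Step 2: p0@(4,2) p1@(2,1) p2@(4,2) -> at (3,4): 0 [-], cum=0
Step 3: p0@(4,3) p1@(3,1) p2@(4,3) -> at (3,4): 0 [-], cum=0
Step 4: p0@ESC p1@(4,1) p2@ESC -> at (3,4): 0 [-], cum=0
Step 5: p0@ESC p1@(4,2) p2@ESC -> at (3,4): 0 [-], cum=0
Step 6: p0@ESC p1@(4,3) p2@ESC -> at (3,4): 0 [-], cum=0
Step 7: p0@ESC p1@ESC p2@ESC -> at (3,4): 0 [-], cum=0
Total visits = 0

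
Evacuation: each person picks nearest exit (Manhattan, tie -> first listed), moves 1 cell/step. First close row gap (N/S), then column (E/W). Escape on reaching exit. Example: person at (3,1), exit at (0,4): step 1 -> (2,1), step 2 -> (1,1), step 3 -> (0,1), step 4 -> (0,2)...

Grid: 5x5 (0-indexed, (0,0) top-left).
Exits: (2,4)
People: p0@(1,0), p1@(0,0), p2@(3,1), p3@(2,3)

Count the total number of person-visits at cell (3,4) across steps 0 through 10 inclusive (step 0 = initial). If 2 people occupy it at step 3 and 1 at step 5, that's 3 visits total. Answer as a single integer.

Step 0: p0@(1,0) p1@(0,0) p2@(3,1) p3@(2,3) -> at (3,4): 0 [-], cum=0
Step 1: p0@(2,0) p1@(1,0) p2@(2,1) p3@ESC -> at (3,4): 0 [-], cum=0
Step 2: p0@(2,1) p1@(2,0) p2@(2,2) p3@ESC -> at (3,4): 0 [-], cum=0
Step 3: p0@(2,2) p1@(2,1) p2@(2,3) p3@ESC -> at (3,4): 0 [-], cum=0
Step 4: p0@(2,3) p1@(2,2) p2@ESC p3@ESC -> at (3,4): 0 [-], cum=0
Step 5: p0@ESC p1@(2,3) p2@ESC p3@ESC -> at (3,4): 0 [-], cum=0
Step 6: p0@ESC p1@ESC p2@ESC p3@ESC -> at (3,4): 0 [-], cum=0
Total visits = 0

Answer: 0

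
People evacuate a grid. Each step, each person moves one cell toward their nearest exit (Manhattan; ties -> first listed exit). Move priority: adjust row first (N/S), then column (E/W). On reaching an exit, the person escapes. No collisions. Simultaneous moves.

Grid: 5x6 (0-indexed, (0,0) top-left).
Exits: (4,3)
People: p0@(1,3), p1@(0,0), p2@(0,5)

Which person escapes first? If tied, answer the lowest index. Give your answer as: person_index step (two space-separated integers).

Step 1: p0:(1,3)->(2,3) | p1:(0,0)->(1,0) | p2:(0,5)->(1,5)
Step 2: p0:(2,3)->(3,3) | p1:(1,0)->(2,0) | p2:(1,5)->(2,5)
Step 3: p0:(3,3)->(4,3)->EXIT | p1:(2,0)->(3,0) | p2:(2,5)->(3,5)
Step 4: p0:escaped | p1:(3,0)->(4,0) | p2:(3,5)->(4,5)
Step 5: p0:escaped | p1:(4,0)->(4,1) | p2:(4,5)->(4,4)
Step 6: p0:escaped | p1:(4,1)->(4,2) | p2:(4,4)->(4,3)->EXIT
Step 7: p0:escaped | p1:(4,2)->(4,3)->EXIT | p2:escaped
Exit steps: [3, 7, 6]
First to escape: p0 at step 3

Answer: 0 3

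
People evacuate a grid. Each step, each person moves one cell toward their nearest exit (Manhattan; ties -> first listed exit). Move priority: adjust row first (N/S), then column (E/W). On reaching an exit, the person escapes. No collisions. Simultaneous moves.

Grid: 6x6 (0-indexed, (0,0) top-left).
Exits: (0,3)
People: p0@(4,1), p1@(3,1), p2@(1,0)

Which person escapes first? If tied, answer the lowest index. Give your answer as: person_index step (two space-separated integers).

Step 1: p0:(4,1)->(3,1) | p1:(3,1)->(2,1) | p2:(1,0)->(0,0)
Step 2: p0:(3,1)->(2,1) | p1:(2,1)->(1,1) | p2:(0,0)->(0,1)
Step 3: p0:(2,1)->(1,1) | p1:(1,1)->(0,1) | p2:(0,1)->(0,2)
Step 4: p0:(1,1)->(0,1) | p1:(0,1)->(0,2) | p2:(0,2)->(0,3)->EXIT
Step 5: p0:(0,1)->(0,2) | p1:(0,2)->(0,3)->EXIT | p2:escaped
Step 6: p0:(0,2)->(0,3)->EXIT | p1:escaped | p2:escaped
Exit steps: [6, 5, 4]
First to escape: p2 at step 4

Answer: 2 4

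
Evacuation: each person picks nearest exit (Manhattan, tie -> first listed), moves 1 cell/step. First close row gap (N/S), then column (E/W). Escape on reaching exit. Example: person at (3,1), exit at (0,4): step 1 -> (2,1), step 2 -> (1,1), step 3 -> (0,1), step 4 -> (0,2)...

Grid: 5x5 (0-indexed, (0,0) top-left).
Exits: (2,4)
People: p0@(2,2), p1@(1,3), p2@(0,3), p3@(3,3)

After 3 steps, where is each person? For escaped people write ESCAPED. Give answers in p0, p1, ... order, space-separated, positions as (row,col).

Step 1: p0:(2,2)->(2,3) | p1:(1,3)->(2,3) | p2:(0,3)->(1,3) | p3:(3,3)->(2,3)
Step 2: p0:(2,3)->(2,4)->EXIT | p1:(2,3)->(2,4)->EXIT | p2:(1,3)->(2,3) | p3:(2,3)->(2,4)->EXIT
Step 3: p0:escaped | p1:escaped | p2:(2,3)->(2,4)->EXIT | p3:escaped

ESCAPED ESCAPED ESCAPED ESCAPED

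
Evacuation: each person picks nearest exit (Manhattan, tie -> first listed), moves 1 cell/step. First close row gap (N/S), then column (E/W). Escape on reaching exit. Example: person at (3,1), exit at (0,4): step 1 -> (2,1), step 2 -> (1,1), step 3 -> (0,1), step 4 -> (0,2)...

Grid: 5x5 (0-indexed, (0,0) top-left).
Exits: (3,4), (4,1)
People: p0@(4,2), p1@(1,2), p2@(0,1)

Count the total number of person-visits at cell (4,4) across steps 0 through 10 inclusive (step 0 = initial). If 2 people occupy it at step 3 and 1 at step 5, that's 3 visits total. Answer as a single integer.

Answer: 0

Derivation:
Step 0: p0@(4,2) p1@(1,2) p2@(0,1) -> at (4,4): 0 [-], cum=0
Step 1: p0@ESC p1@(2,2) p2@(1,1) -> at (4,4): 0 [-], cum=0
Step 2: p0@ESC p1@(3,2) p2@(2,1) -> at (4,4): 0 [-], cum=0
Step 3: p0@ESC p1@(3,3) p2@(3,1) -> at (4,4): 0 [-], cum=0
Step 4: p0@ESC p1@ESC p2@ESC -> at (4,4): 0 [-], cum=0
Total visits = 0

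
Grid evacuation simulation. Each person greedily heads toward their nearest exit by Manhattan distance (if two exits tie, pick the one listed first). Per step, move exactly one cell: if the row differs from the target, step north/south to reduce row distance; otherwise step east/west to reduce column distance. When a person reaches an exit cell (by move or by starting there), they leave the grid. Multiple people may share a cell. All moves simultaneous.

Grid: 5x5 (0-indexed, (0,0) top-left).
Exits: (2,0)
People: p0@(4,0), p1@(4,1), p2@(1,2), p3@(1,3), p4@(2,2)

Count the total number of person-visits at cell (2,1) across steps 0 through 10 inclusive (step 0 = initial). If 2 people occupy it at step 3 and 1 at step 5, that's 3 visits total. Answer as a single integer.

Answer: 4

Derivation:
Step 0: p0@(4,0) p1@(4,1) p2@(1,2) p3@(1,3) p4@(2,2) -> at (2,1): 0 [-], cum=0
Step 1: p0@(3,0) p1@(3,1) p2@(2,2) p3@(2,3) p4@(2,1) -> at (2,1): 1 [p4], cum=1
Step 2: p0@ESC p1@(2,1) p2@(2,1) p3@(2,2) p4@ESC -> at (2,1): 2 [p1,p2], cum=3
Step 3: p0@ESC p1@ESC p2@ESC p3@(2,1) p4@ESC -> at (2,1): 1 [p3], cum=4
Step 4: p0@ESC p1@ESC p2@ESC p3@ESC p4@ESC -> at (2,1): 0 [-], cum=4
Total visits = 4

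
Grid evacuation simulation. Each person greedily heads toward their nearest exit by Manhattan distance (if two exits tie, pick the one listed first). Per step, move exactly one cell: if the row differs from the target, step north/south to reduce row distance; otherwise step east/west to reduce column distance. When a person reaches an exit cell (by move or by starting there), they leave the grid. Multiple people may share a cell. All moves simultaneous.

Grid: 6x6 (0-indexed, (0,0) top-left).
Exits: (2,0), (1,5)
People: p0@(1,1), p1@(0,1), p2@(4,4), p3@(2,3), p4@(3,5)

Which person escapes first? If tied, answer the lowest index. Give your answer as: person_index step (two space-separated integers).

Step 1: p0:(1,1)->(2,1) | p1:(0,1)->(1,1) | p2:(4,4)->(3,4) | p3:(2,3)->(2,2) | p4:(3,5)->(2,5)
Step 2: p0:(2,1)->(2,0)->EXIT | p1:(1,1)->(2,1) | p2:(3,4)->(2,4) | p3:(2,2)->(2,1) | p4:(2,5)->(1,5)->EXIT
Step 3: p0:escaped | p1:(2,1)->(2,0)->EXIT | p2:(2,4)->(1,4) | p3:(2,1)->(2,0)->EXIT | p4:escaped
Step 4: p0:escaped | p1:escaped | p2:(1,4)->(1,5)->EXIT | p3:escaped | p4:escaped
Exit steps: [2, 3, 4, 3, 2]
First to escape: p0 at step 2

Answer: 0 2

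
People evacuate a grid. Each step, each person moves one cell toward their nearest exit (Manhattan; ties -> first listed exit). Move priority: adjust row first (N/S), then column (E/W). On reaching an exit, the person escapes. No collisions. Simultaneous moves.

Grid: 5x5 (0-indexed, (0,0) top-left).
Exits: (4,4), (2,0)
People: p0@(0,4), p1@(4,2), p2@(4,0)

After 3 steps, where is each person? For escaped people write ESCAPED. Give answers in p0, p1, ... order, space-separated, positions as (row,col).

Step 1: p0:(0,4)->(1,4) | p1:(4,2)->(4,3) | p2:(4,0)->(3,0)
Step 2: p0:(1,4)->(2,4) | p1:(4,3)->(4,4)->EXIT | p2:(3,0)->(2,0)->EXIT
Step 3: p0:(2,4)->(3,4) | p1:escaped | p2:escaped

(3,4) ESCAPED ESCAPED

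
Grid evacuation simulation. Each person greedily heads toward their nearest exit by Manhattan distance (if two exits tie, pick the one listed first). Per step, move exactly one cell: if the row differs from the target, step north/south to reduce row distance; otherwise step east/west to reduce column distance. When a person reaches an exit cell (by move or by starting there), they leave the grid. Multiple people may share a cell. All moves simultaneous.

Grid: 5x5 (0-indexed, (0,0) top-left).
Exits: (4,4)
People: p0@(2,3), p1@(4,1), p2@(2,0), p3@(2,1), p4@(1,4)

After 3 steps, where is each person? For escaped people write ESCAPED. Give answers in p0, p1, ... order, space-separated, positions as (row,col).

Step 1: p0:(2,3)->(3,3) | p1:(4,1)->(4,2) | p2:(2,0)->(3,0) | p3:(2,1)->(3,1) | p4:(1,4)->(2,4)
Step 2: p0:(3,3)->(4,3) | p1:(4,2)->(4,3) | p2:(3,0)->(4,0) | p3:(3,1)->(4,1) | p4:(2,4)->(3,4)
Step 3: p0:(4,3)->(4,4)->EXIT | p1:(4,3)->(4,4)->EXIT | p2:(4,0)->(4,1) | p3:(4,1)->(4,2) | p4:(3,4)->(4,4)->EXIT

ESCAPED ESCAPED (4,1) (4,2) ESCAPED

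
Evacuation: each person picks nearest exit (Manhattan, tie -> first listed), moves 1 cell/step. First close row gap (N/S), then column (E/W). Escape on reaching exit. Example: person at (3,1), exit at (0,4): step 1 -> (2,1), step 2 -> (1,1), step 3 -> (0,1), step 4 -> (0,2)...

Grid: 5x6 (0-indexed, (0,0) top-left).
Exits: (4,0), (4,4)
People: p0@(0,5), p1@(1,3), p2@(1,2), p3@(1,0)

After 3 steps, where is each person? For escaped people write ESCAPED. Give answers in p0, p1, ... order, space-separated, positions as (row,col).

Step 1: p0:(0,5)->(1,5) | p1:(1,3)->(2,3) | p2:(1,2)->(2,2) | p3:(1,0)->(2,0)
Step 2: p0:(1,5)->(2,5) | p1:(2,3)->(3,3) | p2:(2,2)->(3,2) | p3:(2,0)->(3,0)
Step 3: p0:(2,5)->(3,5) | p1:(3,3)->(4,3) | p2:(3,2)->(4,2) | p3:(3,0)->(4,0)->EXIT

(3,5) (4,3) (4,2) ESCAPED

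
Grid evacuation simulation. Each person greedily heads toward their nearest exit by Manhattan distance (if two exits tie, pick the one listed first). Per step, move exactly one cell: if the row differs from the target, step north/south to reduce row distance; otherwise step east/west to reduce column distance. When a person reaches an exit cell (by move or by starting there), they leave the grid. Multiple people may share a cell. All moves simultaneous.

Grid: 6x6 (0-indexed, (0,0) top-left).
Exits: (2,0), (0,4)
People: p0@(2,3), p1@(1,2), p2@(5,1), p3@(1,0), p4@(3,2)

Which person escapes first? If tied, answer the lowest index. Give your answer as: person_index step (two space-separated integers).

Step 1: p0:(2,3)->(2,2) | p1:(1,2)->(2,2) | p2:(5,1)->(4,1) | p3:(1,0)->(2,0)->EXIT | p4:(3,2)->(2,2)
Step 2: p0:(2,2)->(2,1) | p1:(2,2)->(2,1) | p2:(4,1)->(3,1) | p3:escaped | p4:(2,2)->(2,1)
Step 3: p0:(2,1)->(2,0)->EXIT | p1:(2,1)->(2,0)->EXIT | p2:(3,1)->(2,1) | p3:escaped | p4:(2,1)->(2,0)->EXIT
Step 4: p0:escaped | p1:escaped | p2:(2,1)->(2,0)->EXIT | p3:escaped | p4:escaped
Exit steps: [3, 3, 4, 1, 3]
First to escape: p3 at step 1

Answer: 3 1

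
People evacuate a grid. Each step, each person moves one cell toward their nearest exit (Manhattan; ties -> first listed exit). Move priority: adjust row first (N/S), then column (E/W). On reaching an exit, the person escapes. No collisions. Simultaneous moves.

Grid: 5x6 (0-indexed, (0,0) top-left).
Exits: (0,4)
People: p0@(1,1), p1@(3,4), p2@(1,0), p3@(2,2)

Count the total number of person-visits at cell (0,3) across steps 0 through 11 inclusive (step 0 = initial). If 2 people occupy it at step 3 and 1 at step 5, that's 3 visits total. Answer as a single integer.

Step 0: p0@(1,1) p1@(3,4) p2@(1,0) p3@(2,2) -> at (0,3): 0 [-], cum=0
Step 1: p0@(0,1) p1@(2,4) p2@(0,0) p3@(1,2) -> at (0,3): 0 [-], cum=0
Step 2: p0@(0,2) p1@(1,4) p2@(0,1) p3@(0,2) -> at (0,3): 0 [-], cum=0
Step 3: p0@(0,3) p1@ESC p2@(0,2) p3@(0,3) -> at (0,3): 2 [p0,p3], cum=2
Step 4: p0@ESC p1@ESC p2@(0,3) p3@ESC -> at (0,3): 1 [p2], cum=3
Step 5: p0@ESC p1@ESC p2@ESC p3@ESC -> at (0,3): 0 [-], cum=3
Total visits = 3

Answer: 3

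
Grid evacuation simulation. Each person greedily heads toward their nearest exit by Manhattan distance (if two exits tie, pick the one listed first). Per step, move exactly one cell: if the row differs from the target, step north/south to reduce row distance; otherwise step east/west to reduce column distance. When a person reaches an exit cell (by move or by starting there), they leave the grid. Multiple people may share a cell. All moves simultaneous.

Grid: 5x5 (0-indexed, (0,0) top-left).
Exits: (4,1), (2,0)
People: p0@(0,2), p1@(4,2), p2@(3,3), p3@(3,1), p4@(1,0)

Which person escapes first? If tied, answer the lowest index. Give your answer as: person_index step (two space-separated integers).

Step 1: p0:(0,2)->(1,2) | p1:(4,2)->(4,1)->EXIT | p2:(3,3)->(4,3) | p3:(3,1)->(4,1)->EXIT | p4:(1,0)->(2,0)->EXIT
Step 2: p0:(1,2)->(2,2) | p1:escaped | p2:(4,3)->(4,2) | p3:escaped | p4:escaped
Step 3: p0:(2,2)->(2,1) | p1:escaped | p2:(4,2)->(4,1)->EXIT | p3:escaped | p4:escaped
Step 4: p0:(2,1)->(2,0)->EXIT | p1:escaped | p2:escaped | p3:escaped | p4:escaped
Exit steps: [4, 1, 3, 1, 1]
First to escape: p1 at step 1

Answer: 1 1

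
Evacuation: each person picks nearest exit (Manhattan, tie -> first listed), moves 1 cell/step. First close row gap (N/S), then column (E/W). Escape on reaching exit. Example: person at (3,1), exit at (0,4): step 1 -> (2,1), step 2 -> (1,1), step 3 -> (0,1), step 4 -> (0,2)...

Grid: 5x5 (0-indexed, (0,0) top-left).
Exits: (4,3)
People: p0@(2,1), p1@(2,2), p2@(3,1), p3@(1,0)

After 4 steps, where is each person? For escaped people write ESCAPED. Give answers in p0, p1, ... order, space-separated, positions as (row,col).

Step 1: p0:(2,1)->(3,1) | p1:(2,2)->(3,2) | p2:(3,1)->(4,1) | p3:(1,0)->(2,0)
Step 2: p0:(3,1)->(4,1) | p1:(3,2)->(4,2) | p2:(4,1)->(4,2) | p3:(2,0)->(3,0)
Step 3: p0:(4,1)->(4,2) | p1:(4,2)->(4,3)->EXIT | p2:(4,2)->(4,3)->EXIT | p3:(3,0)->(4,0)
Step 4: p0:(4,2)->(4,3)->EXIT | p1:escaped | p2:escaped | p3:(4,0)->(4,1)

ESCAPED ESCAPED ESCAPED (4,1)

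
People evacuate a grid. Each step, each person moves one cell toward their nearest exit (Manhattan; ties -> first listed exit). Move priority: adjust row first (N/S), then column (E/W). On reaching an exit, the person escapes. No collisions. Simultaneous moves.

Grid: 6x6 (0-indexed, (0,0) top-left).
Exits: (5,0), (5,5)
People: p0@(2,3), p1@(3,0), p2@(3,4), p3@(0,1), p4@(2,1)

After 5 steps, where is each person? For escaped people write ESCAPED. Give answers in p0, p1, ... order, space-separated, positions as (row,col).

Step 1: p0:(2,3)->(3,3) | p1:(3,0)->(4,0) | p2:(3,4)->(4,4) | p3:(0,1)->(1,1) | p4:(2,1)->(3,1)
Step 2: p0:(3,3)->(4,3) | p1:(4,0)->(5,0)->EXIT | p2:(4,4)->(5,4) | p3:(1,1)->(2,1) | p4:(3,1)->(4,1)
Step 3: p0:(4,3)->(5,3) | p1:escaped | p2:(5,4)->(5,5)->EXIT | p3:(2,1)->(3,1) | p4:(4,1)->(5,1)
Step 4: p0:(5,3)->(5,4) | p1:escaped | p2:escaped | p3:(3,1)->(4,1) | p4:(5,1)->(5,0)->EXIT
Step 5: p0:(5,4)->(5,5)->EXIT | p1:escaped | p2:escaped | p3:(4,1)->(5,1) | p4:escaped

ESCAPED ESCAPED ESCAPED (5,1) ESCAPED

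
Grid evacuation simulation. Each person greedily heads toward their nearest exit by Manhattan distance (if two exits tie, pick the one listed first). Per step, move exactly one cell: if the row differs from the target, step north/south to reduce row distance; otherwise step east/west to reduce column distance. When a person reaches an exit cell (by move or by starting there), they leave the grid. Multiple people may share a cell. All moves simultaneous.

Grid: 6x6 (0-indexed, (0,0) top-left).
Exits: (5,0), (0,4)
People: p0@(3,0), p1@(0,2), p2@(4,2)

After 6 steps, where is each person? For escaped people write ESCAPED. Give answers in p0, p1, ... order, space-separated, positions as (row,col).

Step 1: p0:(3,0)->(4,0) | p1:(0,2)->(0,3) | p2:(4,2)->(5,2)
Step 2: p0:(4,0)->(5,0)->EXIT | p1:(0,3)->(0,4)->EXIT | p2:(5,2)->(5,1)
Step 3: p0:escaped | p1:escaped | p2:(5,1)->(5,0)->EXIT

ESCAPED ESCAPED ESCAPED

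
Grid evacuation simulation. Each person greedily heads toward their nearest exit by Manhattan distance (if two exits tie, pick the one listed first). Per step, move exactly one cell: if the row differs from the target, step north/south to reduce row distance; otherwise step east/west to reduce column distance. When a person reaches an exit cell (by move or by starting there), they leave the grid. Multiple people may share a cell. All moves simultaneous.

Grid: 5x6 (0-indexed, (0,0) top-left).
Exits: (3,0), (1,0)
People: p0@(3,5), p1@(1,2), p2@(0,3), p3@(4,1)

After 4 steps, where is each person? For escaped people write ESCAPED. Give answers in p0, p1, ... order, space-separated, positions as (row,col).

Step 1: p0:(3,5)->(3,4) | p1:(1,2)->(1,1) | p2:(0,3)->(1,3) | p3:(4,1)->(3,1)
Step 2: p0:(3,4)->(3,3) | p1:(1,1)->(1,0)->EXIT | p2:(1,3)->(1,2) | p3:(3,1)->(3,0)->EXIT
Step 3: p0:(3,3)->(3,2) | p1:escaped | p2:(1,2)->(1,1) | p3:escaped
Step 4: p0:(3,2)->(3,1) | p1:escaped | p2:(1,1)->(1,0)->EXIT | p3:escaped

(3,1) ESCAPED ESCAPED ESCAPED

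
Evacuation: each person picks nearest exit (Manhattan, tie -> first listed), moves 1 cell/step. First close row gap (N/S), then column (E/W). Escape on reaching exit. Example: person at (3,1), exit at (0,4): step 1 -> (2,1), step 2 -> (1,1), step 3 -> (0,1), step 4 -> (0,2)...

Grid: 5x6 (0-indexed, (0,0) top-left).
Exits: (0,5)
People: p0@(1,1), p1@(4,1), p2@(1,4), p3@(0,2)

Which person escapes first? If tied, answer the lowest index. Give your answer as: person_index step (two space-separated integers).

Step 1: p0:(1,1)->(0,1) | p1:(4,1)->(3,1) | p2:(1,4)->(0,4) | p3:(0,2)->(0,3)
Step 2: p0:(0,1)->(0,2) | p1:(3,1)->(2,1) | p2:(0,4)->(0,5)->EXIT | p3:(0,3)->(0,4)
Step 3: p0:(0,2)->(0,3) | p1:(2,1)->(1,1) | p2:escaped | p3:(0,4)->(0,5)->EXIT
Step 4: p0:(0,3)->(0,4) | p1:(1,1)->(0,1) | p2:escaped | p3:escaped
Step 5: p0:(0,4)->(0,5)->EXIT | p1:(0,1)->(0,2) | p2:escaped | p3:escaped
Step 6: p0:escaped | p1:(0,2)->(0,3) | p2:escaped | p3:escaped
Step 7: p0:escaped | p1:(0,3)->(0,4) | p2:escaped | p3:escaped
Step 8: p0:escaped | p1:(0,4)->(0,5)->EXIT | p2:escaped | p3:escaped
Exit steps: [5, 8, 2, 3]
First to escape: p2 at step 2

Answer: 2 2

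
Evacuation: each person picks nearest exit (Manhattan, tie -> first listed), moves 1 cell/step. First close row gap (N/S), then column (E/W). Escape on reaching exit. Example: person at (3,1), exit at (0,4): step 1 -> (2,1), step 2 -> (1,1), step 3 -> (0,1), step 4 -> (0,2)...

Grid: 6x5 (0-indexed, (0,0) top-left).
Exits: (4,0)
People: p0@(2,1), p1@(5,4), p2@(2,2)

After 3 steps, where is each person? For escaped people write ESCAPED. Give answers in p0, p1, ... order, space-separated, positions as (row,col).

Step 1: p0:(2,1)->(3,1) | p1:(5,4)->(4,4) | p2:(2,2)->(3,2)
Step 2: p0:(3,1)->(4,1) | p1:(4,4)->(4,3) | p2:(3,2)->(4,2)
Step 3: p0:(4,1)->(4,0)->EXIT | p1:(4,3)->(4,2) | p2:(4,2)->(4,1)

ESCAPED (4,2) (4,1)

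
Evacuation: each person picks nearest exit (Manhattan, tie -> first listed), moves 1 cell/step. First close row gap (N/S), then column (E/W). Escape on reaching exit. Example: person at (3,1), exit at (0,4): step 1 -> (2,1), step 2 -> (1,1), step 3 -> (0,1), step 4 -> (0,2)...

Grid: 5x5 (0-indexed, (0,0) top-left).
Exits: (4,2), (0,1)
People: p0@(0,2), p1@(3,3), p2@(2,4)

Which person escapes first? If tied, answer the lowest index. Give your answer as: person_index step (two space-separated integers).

Step 1: p0:(0,2)->(0,1)->EXIT | p1:(3,3)->(4,3) | p2:(2,4)->(3,4)
Step 2: p0:escaped | p1:(4,3)->(4,2)->EXIT | p2:(3,4)->(4,4)
Step 3: p0:escaped | p1:escaped | p2:(4,4)->(4,3)
Step 4: p0:escaped | p1:escaped | p2:(4,3)->(4,2)->EXIT
Exit steps: [1, 2, 4]
First to escape: p0 at step 1

Answer: 0 1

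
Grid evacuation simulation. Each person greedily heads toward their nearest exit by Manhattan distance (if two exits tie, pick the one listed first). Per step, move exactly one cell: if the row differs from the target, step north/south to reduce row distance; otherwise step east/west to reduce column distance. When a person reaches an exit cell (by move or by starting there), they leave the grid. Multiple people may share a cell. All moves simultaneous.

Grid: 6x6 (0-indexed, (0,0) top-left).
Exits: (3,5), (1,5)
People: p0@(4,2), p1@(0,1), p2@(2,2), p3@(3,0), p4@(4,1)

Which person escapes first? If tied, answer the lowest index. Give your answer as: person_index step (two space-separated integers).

Step 1: p0:(4,2)->(3,2) | p1:(0,1)->(1,1) | p2:(2,2)->(3,2) | p3:(3,0)->(3,1) | p4:(4,1)->(3,1)
Step 2: p0:(3,2)->(3,3) | p1:(1,1)->(1,2) | p2:(3,2)->(3,3) | p3:(3,1)->(3,2) | p4:(3,1)->(3,2)
Step 3: p0:(3,3)->(3,4) | p1:(1,2)->(1,3) | p2:(3,3)->(3,4) | p3:(3,2)->(3,3) | p4:(3,2)->(3,3)
Step 4: p0:(3,4)->(3,5)->EXIT | p1:(1,3)->(1,4) | p2:(3,4)->(3,5)->EXIT | p3:(3,3)->(3,4) | p4:(3,3)->(3,4)
Step 5: p0:escaped | p1:(1,4)->(1,5)->EXIT | p2:escaped | p3:(3,4)->(3,5)->EXIT | p4:(3,4)->(3,5)->EXIT
Exit steps: [4, 5, 4, 5, 5]
First to escape: p0 at step 4

Answer: 0 4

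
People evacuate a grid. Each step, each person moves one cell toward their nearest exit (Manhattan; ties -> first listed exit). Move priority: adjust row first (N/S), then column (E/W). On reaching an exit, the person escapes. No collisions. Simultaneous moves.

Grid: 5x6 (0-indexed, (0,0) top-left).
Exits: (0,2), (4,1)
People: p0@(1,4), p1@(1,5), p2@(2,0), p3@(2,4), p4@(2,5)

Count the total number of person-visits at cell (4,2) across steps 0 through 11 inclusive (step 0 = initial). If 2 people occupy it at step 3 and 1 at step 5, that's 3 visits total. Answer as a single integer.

Step 0: p0@(1,4) p1@(1,5) p2@(2,0) p3@(2,4) p4@(2,5) -> at (4,2): 0 [-], cum=0
Step 1: p0@(0,4) p1@(0,5) p2@(3,0) p3@(1,4) p4@(1,5) -> at (4,2): 0 [-], cum=0
Step 2: p0@(0,3) p1@(0,4) p2@(4,0) p3@(0,4) p4@(0,5) -> at (4,2): 0 [-], cum=0
Step 3: p0@ESC p1@(0,3) p2@ESC p3@(0,3) p4@(0,4) -> at (4,2): 0 [-], cum=0
Step 4: p0@ESC p1@ESC p2@ESC p3@ESC p4@(0,3) -> at (4,2): 0 [-], cum=0
Step 5: p0@ESC p1@ESC p2@ESC p3@ESC p4@ESC -> at (4,2): 0 [-], cum=0
Total visits = 0

Answer: 0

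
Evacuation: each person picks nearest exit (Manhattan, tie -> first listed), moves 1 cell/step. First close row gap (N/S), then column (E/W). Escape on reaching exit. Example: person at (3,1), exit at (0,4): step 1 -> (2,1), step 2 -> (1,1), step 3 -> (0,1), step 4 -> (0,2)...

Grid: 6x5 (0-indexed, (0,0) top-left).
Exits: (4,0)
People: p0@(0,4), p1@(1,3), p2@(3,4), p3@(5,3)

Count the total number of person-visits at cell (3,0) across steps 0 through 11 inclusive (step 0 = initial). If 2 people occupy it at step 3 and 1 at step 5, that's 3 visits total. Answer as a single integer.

Answer: 0

Derivation:
Step 0: p0@(0,4) p1@(1,3) p2@(3,4) p3@(5,3) -> at (3,0): 0 [-], cum=0
Step 1: p0@(1,4) p1@(2,3) p2@(4,4) p3@(4,3) -> at (3,0): 0 [-], cum=0
Step 2: p0@(2,4) p1@(3,3) p2@(4,3) p3@(4,2) -> at (3,0): 0 [-], cum=0
Step 3: p0@(3,4) p1@(4,3) p2@(4,2) p3@(4,1) -> at (3,0): 0 [-], cum=0
Step 4: p0@(4,4) p1@(4,2) p2@(4,1) p3@ESC -> at (3,0): 0 [-], cum=0
Step 5: p0@(4,3) p1@(4,1) p2@ESC p3@ESC -> at (3,0): 0 [-], cum=0
Step 6: p0@(4,2) p1@ESC p2@ESC p3@ESC -> at (3,0): 0 [-], cum=0
Step 7: p0@(4,1) p1@ESC p2@ESC p3@ESC -> at (3,0): 0 [-], cum=0
Step 8: p0@ESC p1@ESC p2@ESC p3@ESC -> at (3,0): 0 [-], cum=0
Total visits = 0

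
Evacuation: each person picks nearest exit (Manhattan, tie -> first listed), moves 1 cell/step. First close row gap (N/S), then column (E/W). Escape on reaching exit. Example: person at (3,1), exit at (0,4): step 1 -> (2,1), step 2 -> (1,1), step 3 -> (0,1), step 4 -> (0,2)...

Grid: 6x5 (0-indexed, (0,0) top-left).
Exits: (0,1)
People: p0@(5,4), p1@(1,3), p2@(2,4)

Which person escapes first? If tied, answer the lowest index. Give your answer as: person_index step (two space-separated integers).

Step 1: p0:(5,4)->(4,4) | p1:(1,3)->(0,3) | p2:(2,4)->(1,4)
Step 2: p0:(4,4)->(3,4) | p1:(0,3)->(0,2) | p2:(1,4)->(0,4)
Step 3: p0:(3,4)->(2,4) | p1:(0,2)->(0,1)->EXIT | p2:(0,4)->(0,3)
Step 4: p0:(2,4)->(1,4) | p1:escaped | p2:(0,3)->(0,2)
Step 5: p0:(1,4)->(0,4) | p1:escaped | p2:(0,2)->(0,1)->EXIT
Step 6: p0:(0,4)->(0,3) | p1:escaped | p2:escaped
Step 7: p0:(0,3)->(0,2) | p1:escaped | p2:escaped
Step 8: p0:(0,2)->(0,1)->EXIT | p1:escaped | p2:escaped
Exit steps: [8, 3, 5]
First to escape: p1 at step 3

Answer: 1 3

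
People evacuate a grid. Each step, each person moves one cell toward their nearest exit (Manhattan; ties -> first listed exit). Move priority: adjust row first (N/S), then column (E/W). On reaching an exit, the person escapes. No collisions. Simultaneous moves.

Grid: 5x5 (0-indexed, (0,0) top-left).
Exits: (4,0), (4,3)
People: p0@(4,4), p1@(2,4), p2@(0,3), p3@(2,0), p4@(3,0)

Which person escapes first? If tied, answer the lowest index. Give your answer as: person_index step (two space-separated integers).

Step 1: p0:(4,4)->(4,3)->EXIT | p1:(2,4)->(3,4) | p2:(0,3)->(1,3) | p3:(2,0)->(3,0) | p4:(3,0)->(4,0)->EXIT
Step 2: p0:escaped | p1:(3,4)->(4,4) | p2:(1,3)->(2,3) | p3:(3,0)->(4,0)->EXIT | p4:escaped
Step 3: p0:escaped | p1:(4,4)->(4,3)->EXIT | p2:(2,3)->(3,3) | p3:escaped | p4:escaped
Step 4: p0:escaped | p1:escaped | p2:(3,3)->(4,3)->EXIT | p3:escaped | p4:escaped
Exit steps: [1, 3, 4, 2, 1]
First to escape: p0 at step 1

Answer: 0 1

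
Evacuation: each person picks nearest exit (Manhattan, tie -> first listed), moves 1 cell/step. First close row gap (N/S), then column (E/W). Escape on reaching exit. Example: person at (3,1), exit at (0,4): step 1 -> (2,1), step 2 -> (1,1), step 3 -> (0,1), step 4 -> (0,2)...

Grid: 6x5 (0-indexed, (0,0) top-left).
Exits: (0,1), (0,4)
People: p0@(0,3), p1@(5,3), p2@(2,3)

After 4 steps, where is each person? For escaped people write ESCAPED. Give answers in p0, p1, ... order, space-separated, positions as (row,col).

Step 1: p0:(0,3)->(0,4)->EXIT | p1:(5,3)->(4,3) | p2:(2,3)->(1,3)
Step 2: p0:escaped | p1:(4,3)->(3,3) | p2:(1,3)->(0,3)
Step 3: p0:escaped | p1:(3,3)->(2,3) | p2:(0,3)->(0,4)->EXIT
Step 4: p0:escaped | p1:(2,3)->(1,3) | p2:escaped

ESCAPED (1,3) ESCAPED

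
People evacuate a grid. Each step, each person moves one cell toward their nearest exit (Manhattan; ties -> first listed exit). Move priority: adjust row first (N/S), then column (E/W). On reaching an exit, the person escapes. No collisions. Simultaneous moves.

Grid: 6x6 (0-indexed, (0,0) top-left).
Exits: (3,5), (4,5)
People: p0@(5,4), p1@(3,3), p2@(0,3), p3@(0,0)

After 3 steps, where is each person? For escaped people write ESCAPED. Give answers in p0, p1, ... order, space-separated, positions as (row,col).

Step 1: p0:(5,4)->(4,4) | p1:(3,3)->(3,4) | p2:(0,3)->(1,3) | p3:(0,0)->(1,0)
Step 2: p0:(4,4)->(4,5)->EXIT | p1:(3,4)->(3,5)->EXIT | p2:(1,3)->(2,3) | p3:(1,0)->(2,0)
Step 3: p0:escaped | p1:escaped | p2:(2,3)->(3,3) | p3:(2,0)->(3,0)

ESCAPED ESCAPED (3,3) (3,0)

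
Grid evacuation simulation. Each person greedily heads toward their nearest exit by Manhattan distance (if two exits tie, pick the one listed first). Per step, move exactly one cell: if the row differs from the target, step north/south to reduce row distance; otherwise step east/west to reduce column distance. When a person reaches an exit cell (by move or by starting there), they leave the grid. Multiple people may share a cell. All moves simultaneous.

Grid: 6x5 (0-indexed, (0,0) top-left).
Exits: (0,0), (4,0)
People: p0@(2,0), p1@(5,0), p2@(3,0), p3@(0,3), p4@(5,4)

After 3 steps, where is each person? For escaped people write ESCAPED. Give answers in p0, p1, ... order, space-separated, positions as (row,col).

Step 1: p0:(2,0)->(1,0) | p1:(5,0)->(4,0)->EXIT | p2:(3,0)->(4,0)->EXIT | p3:(0,3)->(0,2) | p4:(5,4)->(4,4)
Step 2: p0:(1,0)->(0,0)->EXIT | p1:escaped | p2:escaped | p3:(0,2)->(0,1) | p4:(4,4)->(4,3)
Step 3: p0:escaped | p1:escaped | p2:escaped | p3:(0,1)->(0,0)->EXIT | p4:(4,3)->(4,2)

ESCAPED ESCAPED ESCAPED ESCAPED (4,2)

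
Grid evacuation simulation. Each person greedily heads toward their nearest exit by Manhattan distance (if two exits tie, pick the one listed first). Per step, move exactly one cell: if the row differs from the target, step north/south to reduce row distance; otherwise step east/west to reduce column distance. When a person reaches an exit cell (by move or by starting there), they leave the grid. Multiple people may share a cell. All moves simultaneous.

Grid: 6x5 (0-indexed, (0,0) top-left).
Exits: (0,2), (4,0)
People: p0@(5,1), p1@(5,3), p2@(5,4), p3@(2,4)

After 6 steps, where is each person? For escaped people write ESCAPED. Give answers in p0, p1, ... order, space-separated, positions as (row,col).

Step 1: p0:(5,1)->(4,1) | p1:(5,3)->(4,3) | p2:(5,4)->(4,4) | p3:(2,4)->(1,4)
Step 2: p0:(4,1)->(4,0)->EXIT | p1:(4,3)->(4,2) | p2:(4,4)->(4,3) | p3:(1,4)->(0,4)
Step 3: p0:escaped | p1:(4,2)->(4,1) | p2:(4,3)->(4,2) | p3:(0,4)->(0,3)
Step 4: p0:escaped | p1:(4,1)->(4,0)->EXIT | p2:(4,2)->(4,1) | p3:(0,3)->(0,2)->EXIT
Step 5: p0:escaped | p1:escaped | p2:(4,1)->(4,0)->EXIT | p3:escaped

ESCAPED ESCAPED ESCAPED ESCAPED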